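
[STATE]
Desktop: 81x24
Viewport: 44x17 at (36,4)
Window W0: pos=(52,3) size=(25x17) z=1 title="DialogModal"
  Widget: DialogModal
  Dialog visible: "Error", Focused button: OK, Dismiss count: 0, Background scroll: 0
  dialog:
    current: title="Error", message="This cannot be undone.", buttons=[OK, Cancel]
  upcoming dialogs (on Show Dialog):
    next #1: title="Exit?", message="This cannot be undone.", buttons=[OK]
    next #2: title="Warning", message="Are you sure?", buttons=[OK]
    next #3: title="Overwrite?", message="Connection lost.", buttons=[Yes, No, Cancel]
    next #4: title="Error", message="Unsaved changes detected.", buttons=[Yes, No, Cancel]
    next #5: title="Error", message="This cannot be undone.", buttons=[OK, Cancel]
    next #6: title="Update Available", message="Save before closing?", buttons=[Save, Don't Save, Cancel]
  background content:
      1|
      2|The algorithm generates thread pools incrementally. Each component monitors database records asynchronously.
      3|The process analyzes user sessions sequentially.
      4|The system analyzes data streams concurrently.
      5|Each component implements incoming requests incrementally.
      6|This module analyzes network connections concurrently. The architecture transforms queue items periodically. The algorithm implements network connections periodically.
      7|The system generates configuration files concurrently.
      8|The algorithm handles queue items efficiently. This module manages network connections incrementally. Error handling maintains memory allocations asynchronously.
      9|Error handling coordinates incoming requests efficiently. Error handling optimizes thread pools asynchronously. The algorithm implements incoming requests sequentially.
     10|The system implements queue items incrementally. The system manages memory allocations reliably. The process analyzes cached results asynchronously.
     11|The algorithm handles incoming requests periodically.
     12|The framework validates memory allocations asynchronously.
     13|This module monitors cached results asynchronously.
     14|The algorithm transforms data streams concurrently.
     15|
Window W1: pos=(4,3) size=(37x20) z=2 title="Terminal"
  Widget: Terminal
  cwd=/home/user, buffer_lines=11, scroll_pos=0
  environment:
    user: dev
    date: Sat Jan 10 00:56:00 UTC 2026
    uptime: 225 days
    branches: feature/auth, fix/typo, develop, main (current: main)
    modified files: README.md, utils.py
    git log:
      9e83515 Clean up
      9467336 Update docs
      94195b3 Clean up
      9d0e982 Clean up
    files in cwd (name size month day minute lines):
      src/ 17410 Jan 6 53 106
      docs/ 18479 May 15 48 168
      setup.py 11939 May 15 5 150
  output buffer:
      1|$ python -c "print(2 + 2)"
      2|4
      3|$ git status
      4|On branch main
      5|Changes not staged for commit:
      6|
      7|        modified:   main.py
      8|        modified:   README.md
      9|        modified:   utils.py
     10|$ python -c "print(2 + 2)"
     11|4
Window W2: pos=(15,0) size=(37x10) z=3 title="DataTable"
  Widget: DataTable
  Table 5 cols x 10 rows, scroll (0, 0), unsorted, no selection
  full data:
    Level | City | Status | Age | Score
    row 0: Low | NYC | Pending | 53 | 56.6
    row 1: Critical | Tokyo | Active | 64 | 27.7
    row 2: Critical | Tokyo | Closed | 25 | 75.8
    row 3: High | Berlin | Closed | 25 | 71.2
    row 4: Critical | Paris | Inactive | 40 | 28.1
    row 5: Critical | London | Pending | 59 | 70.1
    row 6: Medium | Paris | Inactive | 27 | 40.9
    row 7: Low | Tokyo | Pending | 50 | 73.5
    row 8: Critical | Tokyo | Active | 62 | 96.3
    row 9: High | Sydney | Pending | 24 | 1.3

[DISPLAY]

────┼───┼───── ┃┃ DialogModal           ┃   
ing │53 │56.6  ┃┠───────────────────────┨   
ve  │64 │27.7  ┃┃                       ┃   
ed  │25 │75.8  ┃┃The algorithm generates┃   
ed  │25 │71.2  ┃┃The process analyzes us┃   
━━━━━━━━━━━━━━━┛┃The system analyzes dat┃   
    ┃           ┃Ea┌─────────────────┐en┃   
    ┃           ┃Th│      Error      │ne┃   
    ┃           ┃Th│This cannot be un│co┃   
    ┃           ┃Th│  [OK]  Cancel   │ q┃   
    ┃           ┃Er└─────────────────┘na┃   
    ┃           ┃The system implements q┃   
    ┃           ┃The algorithm handles i┃   
    ┃           ┃The framework validates┃   
    ┃           ┃This module monitors ca┃   
    ┃           ┗━━━━━━━━━━━━━━━━━━━━━━━┛   
    ┃                                       


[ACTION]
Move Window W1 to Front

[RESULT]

    ┃───┼───── ┃┃ DialogModal           ┃   
────┨53 │56.6  ┃┠───────────────────────┨   
    ┃64 │27.7  ┃┃                       ┃   
    ┃25 │75.8  ┃┃The algorithm generates┃   
    ┃25 │71.2  ┃┃The process analyzes us┃   
    ┃━━━━━━━━━━┛┃The system analyzes dat┃   
    ┃           ┃Ea┌─────────────────┐en┃   
    ┃           ┃Th│      Error      │ne┃   
    ┃           ┃Th│This cannot be un│co┃   
    ┃           ┃Th│  [OK]  Cancel   │ q┃   
    ┃           ┃Er└─────────────────┘na┃   
    ┃           ┃The system implements q┃   
    ┃           ┃The algorithm handles i┃   
    ┃           ┃The framework validates┃   
    ┃           ┃This module monitors ca┃   
    ┃           ┗━━━━━━━━━━━━━━━━━━━━━━━┛   
    ┃                                       


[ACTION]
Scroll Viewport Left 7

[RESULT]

           ┃───┼───── ┃┃ DialogModal        
───────────┨53 │56.6  ┃┠────────────────────
)"         ┃64 │27.7  ┃┃                    
           ┃25 │75.8  ┃┃The algorithm genera
           ┃25 │71.2  ┃┃The process analyzes
           ┃━━━━━━━━━━┛┃The system analyzes 
ommit:     ┃           ┃Ea┌─────────────────
           ┃           ┃Th│      Error      
.py        ┃           ┃Th│This cannot be un
ME.md      ┃           ┃Th│  [OK]  Cancel   
s.py       ┃           ┃Er└─────────────────
)"         ┃           ┃The system implement
           ┃           ┃The algorithm handle
           ┃           ┃The framework valida
           ┃           ┃This module monitors
           ┃           ┗━━━━━━━━━━━━━━━━━━━━
           ┃                                


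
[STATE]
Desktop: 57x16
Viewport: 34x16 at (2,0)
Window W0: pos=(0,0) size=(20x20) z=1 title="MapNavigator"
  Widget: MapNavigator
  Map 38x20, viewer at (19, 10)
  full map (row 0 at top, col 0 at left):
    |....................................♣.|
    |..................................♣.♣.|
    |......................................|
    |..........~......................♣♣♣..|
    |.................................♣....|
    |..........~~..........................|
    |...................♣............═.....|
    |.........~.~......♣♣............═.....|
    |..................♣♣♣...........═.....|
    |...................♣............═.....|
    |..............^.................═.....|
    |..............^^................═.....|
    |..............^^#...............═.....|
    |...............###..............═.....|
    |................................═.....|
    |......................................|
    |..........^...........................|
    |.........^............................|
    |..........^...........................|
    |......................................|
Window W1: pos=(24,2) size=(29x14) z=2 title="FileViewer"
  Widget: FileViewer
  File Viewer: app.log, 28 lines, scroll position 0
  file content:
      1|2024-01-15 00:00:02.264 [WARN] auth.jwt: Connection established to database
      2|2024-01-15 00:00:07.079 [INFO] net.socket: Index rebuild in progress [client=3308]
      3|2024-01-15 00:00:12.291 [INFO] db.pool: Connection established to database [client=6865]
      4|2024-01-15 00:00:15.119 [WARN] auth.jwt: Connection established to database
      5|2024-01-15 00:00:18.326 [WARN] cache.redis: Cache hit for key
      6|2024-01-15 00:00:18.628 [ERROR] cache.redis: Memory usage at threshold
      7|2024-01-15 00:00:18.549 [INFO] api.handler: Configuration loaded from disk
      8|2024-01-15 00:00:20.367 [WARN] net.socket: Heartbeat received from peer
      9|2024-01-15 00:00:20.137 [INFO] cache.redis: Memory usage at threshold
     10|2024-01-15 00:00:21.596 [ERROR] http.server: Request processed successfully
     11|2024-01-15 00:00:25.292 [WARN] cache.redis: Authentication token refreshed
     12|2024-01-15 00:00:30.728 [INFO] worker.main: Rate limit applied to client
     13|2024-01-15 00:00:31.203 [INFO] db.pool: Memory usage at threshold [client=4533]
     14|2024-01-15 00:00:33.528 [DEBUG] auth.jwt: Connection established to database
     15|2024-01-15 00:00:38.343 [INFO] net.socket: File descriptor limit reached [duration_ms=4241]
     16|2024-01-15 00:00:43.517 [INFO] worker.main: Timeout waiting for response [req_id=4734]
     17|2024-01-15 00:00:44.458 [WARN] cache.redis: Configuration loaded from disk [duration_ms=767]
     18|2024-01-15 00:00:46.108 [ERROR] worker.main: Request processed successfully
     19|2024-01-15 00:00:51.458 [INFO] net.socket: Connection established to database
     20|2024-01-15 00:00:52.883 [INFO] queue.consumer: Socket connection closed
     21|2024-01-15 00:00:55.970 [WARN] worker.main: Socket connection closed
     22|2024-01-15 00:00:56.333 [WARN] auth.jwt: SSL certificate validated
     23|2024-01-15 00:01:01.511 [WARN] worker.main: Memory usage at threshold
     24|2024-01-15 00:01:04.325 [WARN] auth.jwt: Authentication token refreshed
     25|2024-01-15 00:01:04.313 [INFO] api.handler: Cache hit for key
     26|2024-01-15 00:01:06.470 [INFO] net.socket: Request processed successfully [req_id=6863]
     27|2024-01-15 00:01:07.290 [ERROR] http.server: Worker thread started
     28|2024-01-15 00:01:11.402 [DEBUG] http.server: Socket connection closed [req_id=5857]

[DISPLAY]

━━━━━━━━━━━━━━━━━┓                
MapNavigator     ┃                
─────────────────┨    ┏━━━━━━━━━━━
.................┃    ┃ FileViewer
.................┃    ┠───────────
.................┃    ┃2024-01-15 
~................┃    ┃2024-01-15 
........♣........┃    ┃2024-01-15 
~......♣♣........┃    ┃2024-01-15 
.......♣♣♣.......┃    ┃2024-01-15 
........♣........┃    ┃2024-01-15 
...^....@........┃    ┃2024-01-15 
...^^............┃    ┃2024-01-15 
...^^#...........┃    ┃2024-01-15 
....###..........┃    ┃2024-01-15 
.................┃    ┗━━━━━━━━━━━


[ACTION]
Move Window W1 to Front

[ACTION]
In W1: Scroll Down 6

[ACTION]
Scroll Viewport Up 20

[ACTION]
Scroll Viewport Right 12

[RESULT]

━━━━━┓                            
     ┃                            
─────┨    ┏━━━━━━━━━━━━━━━━━━━━━━━
.....┃    ┃ FileViewer            
.....┃    ┠───────────────────────
.....┃    ┃2024-01-15 00:00:18.549
.....┃    ┃2024-01-15 00:00:20.367
.....┃    ┃2024-01-15 00:00:20.137
.....┃    ┃2024-01-15 00:00:21.596
.....┃    ┃2024-01-15 00:00:25.292
.....┃    ┃2024-01-15 00:00:30.728
.....┃    ┃2024-01-15 00:00:31.203
.....┃    ┃2024-01-15 00:00:33.528
.....┃    ┃2024-01-15 00:00:38.343
.....┃    ┃2024-01-15 00:00:43.517
.....┃    ┗━━━━━━━━━━━━━━━━━━━━━━━


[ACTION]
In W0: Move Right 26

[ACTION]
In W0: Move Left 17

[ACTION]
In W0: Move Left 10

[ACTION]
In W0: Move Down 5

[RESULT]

━━━━━┓                            
     ┃                            
─────┨    ┏━━━━━━━━━━━━━━━━━━━━━━━
....♣┃    ┃ FileViewer            
....♣┃    ┠───────────────────────
.....┃    ┃2024-01-15 00:00:18.549
^....┃    ┃2024-01-15 00:00:20.367
^^...┃    ┃2024-01-15 00:00:20.137
^^#..┃    ┃2024-01-15 00:00:21.596
.###.┃    ┃2024-01-15 00:00:25.292
.....┃    ┃2024-01-15 00:00:30.728
.....┃    ┃2024-01-15 00:00:31.203
.....┃    ┃2024-01-15 00:00:33.528
.....┃    ┃2024-01-15 00:00:38.343
.....┃    ┃2024-01-15 00:00:43.517
.....┃    ┗━━━━━━━━━━━━━━━━━━━━━━━


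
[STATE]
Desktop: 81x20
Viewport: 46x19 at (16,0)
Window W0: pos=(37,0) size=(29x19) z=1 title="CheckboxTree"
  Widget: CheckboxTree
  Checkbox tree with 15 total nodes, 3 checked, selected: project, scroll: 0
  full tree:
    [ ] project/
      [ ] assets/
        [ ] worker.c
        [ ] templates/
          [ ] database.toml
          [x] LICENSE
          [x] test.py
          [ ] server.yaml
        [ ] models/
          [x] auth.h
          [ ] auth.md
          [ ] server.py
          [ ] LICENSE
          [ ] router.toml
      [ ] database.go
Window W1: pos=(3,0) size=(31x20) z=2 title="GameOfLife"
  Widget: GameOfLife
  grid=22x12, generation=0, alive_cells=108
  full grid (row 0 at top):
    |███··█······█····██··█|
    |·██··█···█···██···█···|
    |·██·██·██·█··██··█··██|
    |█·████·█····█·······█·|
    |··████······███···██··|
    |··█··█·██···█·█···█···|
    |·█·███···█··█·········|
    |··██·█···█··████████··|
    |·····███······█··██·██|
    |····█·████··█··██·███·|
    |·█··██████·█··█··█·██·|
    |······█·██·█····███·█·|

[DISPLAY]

━━━━━━━━━━━━━━━━━┓   ┏━━━━━━━━━━━━━━━━━━━━━━━━
                 ┃   ┃ CheckboxTree           
─────────────────┨   ┠────────────────────────
                 ┃   ┃>[-] project/           
█····██··█       ┃   ┃   [-] assets/          
·██···█···       ┃   ┃     [ ] worker.c       
·██··█··██       ┃   ┃     [-] templates/     
█·······█·       ┃   ┃       [ ] database.toml
███···██··       ┃   ┃       [x] LICENSE      
█·█···█···       ┃   ┃       [x] test.py      
█·········       ┃   ┃       [ ] server.yaml  
████████··       ┃   ┃     [-] models/        
··█··██·██       ┃   ┃       [x] auth.h       
█··██·███·       ┃   ┃       [ ] auth.md      
··█··█·██·       ┃   ┃       [ ] server.py    
····███·█·       ┃   ┃       [ ] LICENSE      
                 ┃   ┃       [ ] router.toml  
                 ┃   ┃   [ ] database.go      
                 ┃   ┗━━━━━━━━━━━━━━━━━━━━━━━━


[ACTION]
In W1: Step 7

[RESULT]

━━━━━━━━━━━━━━━━━┓   ┏━━━━━━━━━━━━━━━━━━━━━━━━
                 ┃   ┃ CheckboxTree           
─────────────────┨   ┠────────────────────────
                 ┃   ┃>[-] project/           
███··██···       ┃   ┃   [-] assets/          
··███·█···       ┃   ┃     [ ] worker.c       
██·█······       ┃   ┃     [-] templates/     
·····█····       ┃   ┃       [ ] database.toml
··█··█····       ┃   ┃       [x] LICENSE      
·█···█····       ┃   ┃       [x] test.py      
··██·█····       ┃   ┃       [ ] server.yaml  
····█··█··       ┃   ┃     [-] models/        
··███···██       ┃   ┃       [x] auth.h       
··███··█··       ┃   ┃       [ ] auth.md      
·█··█·····       ┃   ┃       [ ] server.py    
··██······       ┃   ┃       [ ] LICENSE      
                 ┃   ┃       [ ] router.toml  
                 ┃   ┃   [ ] database.go      
                 ┃   ┗━━━━━━━━━━━━━━━━━━━━━━━━


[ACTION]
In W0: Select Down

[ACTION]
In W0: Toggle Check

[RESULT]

━━━━━━━━━━━━━━━━━┓   ┏━━━━━━━━━━━━━━━━━━━━━━━━
                 ┃   ┃ CheckboxTree           
─────────────────┨   ┠────────────────────────
                 ┃   ┃ [-] project/           
███··██···       ┃   ┃>  [x] assets/          
··███·█···       ┃   ┃     [x] worker.c       
██·█······       ┃   ┃     [x] templates/     
·····█····       ┃   ┃       [x] database.toml
··█··█····       ┃   ┃       [x] LICENSE      
·█···█····       ┃   ┃       [x] test.py      
··██·█····       ┃   ┃       [x] server.yaml  
····█··█··       ┃   ┃     [x] models/        
··███···██       ┃   ┃       [x] auth.h       
··███··█··       ┃   ┃       [x] auth.md      
·█··█·····       ┃   ┃       [x] server.py    
··██······       ┃   ┃       [x] LICENSE      
                 ┃   ┃       [x] router.toml  
                 ┃   ┃   [ ] database.go      
                 ┃   ┗━━━━━━━━━━━━━━━━━━━━━━━━


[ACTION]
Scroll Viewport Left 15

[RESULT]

  ┏━━━━━━━━━━━━━━━━━━━━━━━━━━━━━┓   ┏━━━━━━━━━
  ┃ GameOfLife                  ┃   ┃ Checkbox
  ┠─────────────────────────────┨   ┠─────────
  ┃Gen: 7                       ┃   ┃ [-] proj
  ┃············███··██···       ┃   ┃>  [x] as
  ┃········█··█··███·█···       ┃   ┃     [x] 
  ┃·······█·██·██·█······       ┃   ┃     [x] 
  ┃······█··········█····       ┃   ┃       [x
  ┃·······██·····█··█····       ┃   ┃       [x
  ┃·············█···█····       ┃   ┃       [x
  ┃··············██·█····       ┃   ┃       [x
  ┃····█···········█··█··       ┃   ┃     [x] 
  ┃····█·········███···██       ┃   ┃       [x
  ┃··············███··█··       ┃   ┃       [x
  ┃·············█··█·····       ┃   ┃       [x
  ┃··············██······       ┃   ┃       [x
  ┃                             ┃   ┃       [x
  ┃                             ┃   ┃   [ ] da
  ┃                             ┃   ┗━━━━━━━━━


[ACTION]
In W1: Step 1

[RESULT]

  ┏━━━━━━━━━━━━━━━━━━━━━━━━━━━━━┓   ┏━━━━━━━━━
  ┃ GameOfLife                  ┃   ┃ Checkbox
  ┠─────────────────────────────┨   ┠─────────
  ┃Gen: 8                       ┃   ┃ [-] proj
  ┃············███·███···       ┃   ┃>  [x] as
  ┃········████····█·█···       ┃   ┃     [x] 
  ┃·······███████·█·█····       ┃   ┃     [x] 
  ┃······█··█···██·█·····       ┃   ┃       [x
  ┃·······█········███···       ┃   ┃       [x
  ┃·············█·█·██···       ┃   ┃       [x
  ┃··············██·██···       ┃   ┃       [x
  ┃·················█··█·       ┃   ┃     [x] 
  ┃··············█··█·██·       ┃   ┃       [x
  ┃·············█···█··█·       ┃   ┃       [x
  ┃·············█··█·····       ┃   ┃       [x
  ┃··············██······       ┃   ┃       [x
  ┃                             ┃   ┃       [x
  ┃                             ┃   ┃   [ ] da
  ┃                             ┃   ┗━━━━━━━━━


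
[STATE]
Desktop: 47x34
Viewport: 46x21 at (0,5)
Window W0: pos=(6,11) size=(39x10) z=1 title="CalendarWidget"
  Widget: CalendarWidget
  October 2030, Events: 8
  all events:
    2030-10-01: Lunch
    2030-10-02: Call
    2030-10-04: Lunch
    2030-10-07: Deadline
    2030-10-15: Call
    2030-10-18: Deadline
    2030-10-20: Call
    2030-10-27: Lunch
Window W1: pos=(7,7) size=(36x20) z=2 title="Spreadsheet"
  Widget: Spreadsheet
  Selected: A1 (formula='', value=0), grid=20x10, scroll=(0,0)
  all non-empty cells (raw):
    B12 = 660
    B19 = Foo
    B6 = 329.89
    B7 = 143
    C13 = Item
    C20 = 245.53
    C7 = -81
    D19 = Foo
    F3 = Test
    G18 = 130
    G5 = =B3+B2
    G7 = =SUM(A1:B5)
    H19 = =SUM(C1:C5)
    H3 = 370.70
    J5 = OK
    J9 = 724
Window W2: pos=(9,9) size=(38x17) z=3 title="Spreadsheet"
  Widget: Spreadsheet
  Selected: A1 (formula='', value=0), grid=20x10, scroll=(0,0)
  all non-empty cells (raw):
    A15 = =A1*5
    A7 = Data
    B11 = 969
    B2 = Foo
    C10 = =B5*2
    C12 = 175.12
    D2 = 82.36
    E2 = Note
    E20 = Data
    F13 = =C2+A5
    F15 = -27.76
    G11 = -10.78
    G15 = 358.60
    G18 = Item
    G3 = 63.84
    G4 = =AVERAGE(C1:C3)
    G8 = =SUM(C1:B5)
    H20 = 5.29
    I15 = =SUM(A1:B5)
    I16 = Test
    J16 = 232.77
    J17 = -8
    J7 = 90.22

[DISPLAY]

                                              
                                              
       ┏━━━━━━━━━━━━━━━━━━━━━━━━━━━━━━━━━━┓   
       ┃ Spreadsheet                      ┃   
       ┠─┏━━━━━━━━━━━━━━━━━━━━━━━━━━━━━━━━━━━━
       ┃A┃ Spreadsheet                        
      ┏┃ ┠────────────────────────────────────
      ┃┃-┃A1:                                 
      ┠┃ ┃       A       B       C       D    
      ┃┃ ┃------------------------------------
      ┃┃ ┃  1      [0]       0       0       0
      ┃┃ ┃  2        0Foo            0   82.36
      ┃┃ ┃  3        0       0       0       0
      ┃┃ ┃  4        0       0       0       0
      ┃┃ ┃  5        0       0       0       0
      ┗┃ ┃  6        0       0       0       0
       ┃ ┃  7 Data           0       0       0
       ┃ ┃  8        0       0       0       0
       ┃ ┃  9        0       0       0       0
       ┃ ┃ 10        0       0       0       0
       ┃ ┗━━━━━━━━━━━━━━━━━━━━━━━━━━━━━━━━━━━━


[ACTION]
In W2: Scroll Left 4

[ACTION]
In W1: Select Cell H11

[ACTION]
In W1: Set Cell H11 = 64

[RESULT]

                                              
                                              
       ┏━━━━━━━━━━━━━━━━━━━━━━━━━━━━━━━━━━┓   
       ┃ Spreadsheet                      ┃   
       ┠─┏━━━━━━━━━━━━━━━━━━━━━━━━━━━━━━━━━━━━
       ┃H┃ Spreadsheet                        
      ┏┃ ┠────────────────────────────────────
      ┃┃-┃A1:                                 
      ┠┃ ┃       A       B       C       D    
      ┃┃ ┃------------------------------------
      ┃┃ ┃  1      [0]       0       0       0
      ┃┃ ┃  2        0Foo            0   82.36
      ┃┃ ┃  3        0       0       0       0
      ┃┃ ┃  4        0       0       0       0
      ┃┃ ┃  5        0       0       0       0
      ┗┃ ┃  6        0       0       0       0
       ┃ ┃  7 Data           0       0       0
       ┃ ┃  8        0       0       0       0
       ┃ ┃  9        0       0       0       0
       ┃ ┃ 10        0       0       0       0
       ┃ ┗━━━━━━━━━━━━━━━━━━━━━━━━━━━━━━━━━━━━


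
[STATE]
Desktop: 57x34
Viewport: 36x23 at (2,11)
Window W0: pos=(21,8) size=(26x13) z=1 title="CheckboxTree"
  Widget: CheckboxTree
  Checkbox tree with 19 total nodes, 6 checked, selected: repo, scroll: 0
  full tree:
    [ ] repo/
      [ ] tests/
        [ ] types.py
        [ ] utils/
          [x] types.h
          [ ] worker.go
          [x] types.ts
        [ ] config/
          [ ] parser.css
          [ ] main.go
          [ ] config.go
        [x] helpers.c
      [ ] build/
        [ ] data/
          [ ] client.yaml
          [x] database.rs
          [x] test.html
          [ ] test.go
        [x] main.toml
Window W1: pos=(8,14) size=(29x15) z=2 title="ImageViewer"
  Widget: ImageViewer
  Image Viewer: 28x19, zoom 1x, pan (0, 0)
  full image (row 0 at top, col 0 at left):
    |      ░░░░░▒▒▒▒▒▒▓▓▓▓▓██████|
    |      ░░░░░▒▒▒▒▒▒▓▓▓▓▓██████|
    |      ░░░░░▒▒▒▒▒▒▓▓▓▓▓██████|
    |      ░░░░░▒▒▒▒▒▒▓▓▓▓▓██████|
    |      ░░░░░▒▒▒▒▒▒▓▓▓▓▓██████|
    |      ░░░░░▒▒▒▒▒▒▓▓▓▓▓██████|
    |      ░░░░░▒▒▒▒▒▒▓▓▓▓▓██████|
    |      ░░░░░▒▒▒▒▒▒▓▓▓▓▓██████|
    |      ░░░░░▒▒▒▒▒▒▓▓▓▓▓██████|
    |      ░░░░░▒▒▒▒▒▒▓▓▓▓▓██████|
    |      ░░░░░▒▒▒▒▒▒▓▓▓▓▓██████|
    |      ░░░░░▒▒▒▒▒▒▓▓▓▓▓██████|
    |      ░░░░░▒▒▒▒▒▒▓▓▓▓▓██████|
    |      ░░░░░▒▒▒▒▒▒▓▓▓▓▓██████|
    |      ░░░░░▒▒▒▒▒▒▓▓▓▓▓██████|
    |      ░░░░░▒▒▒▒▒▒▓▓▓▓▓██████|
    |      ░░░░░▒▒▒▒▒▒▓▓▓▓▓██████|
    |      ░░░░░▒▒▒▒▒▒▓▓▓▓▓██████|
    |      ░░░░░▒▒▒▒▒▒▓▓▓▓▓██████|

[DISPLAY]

                   ┃>[-] repo/      
                   ┃   [-] tests/   
                   ┃     [ ] types.p
      ┏━━━━━━━━━━━━━━━━━━━━━━━━━━━┓ 
      ┃ ImageViewer               ┃s
      ┠───────────────────────────┨e
      ┃      ░░░░░▒▒▒▒▒▒▓▓▓▓▓█████┃s
      ┃      ░░░░░▒▒▒▒▒▒▓▓▓▓▓█████┃/
      ┃      ░░░░░▒▒▒▒▒▒▓▓▓▓▓█████┃e
      ┃      ░░░░░▒▒▒▒▒▒▓▓▓▓▓█████┃━
      ┃      ░░░░░▒▒▒▒▒▒▓▓▓▓▓█████┃ 
      ┃      ░░░░░▒▒▒▒▒▒▓▓▓▓▓█████┃ 
      ┃      ░░░░░▒▒▒▒▒▒▓▓▓▓▓█████┃ 
      ┃      ░░░░░▒▒▒▒▒▒▓▓▓▓▓█████┃ 
      ┃      ░░░░░▒▒▒▒▒▒▓▓▓▓▓█████┃ 
      ┃      ░░░░░▒▒▒▒▒▒▓▓▓▓▓█████┃ 
      ┃      ░░░░░▒▒▒▒▒▒▓▓▓▓▓█████┃ 
      ┗━━━━━━━━━━━━━━━━━━━━━━━━━━━┛ 
                                    
                                    
                                    
                                    
                                    


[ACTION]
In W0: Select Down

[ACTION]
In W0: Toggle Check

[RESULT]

                   ┃ [-] repo/      
                   ┃>  [x] tests/   
                   ┃     [x] types.p
      ┏━━━━━━━━━━━━━━━━━━━━━━━━━━━┓ 
      ┃ ImageViewer               ┃s
      ┠───────────────────────────┨e
      ┃      ░░░░░▒▒▒▒▒▒▓▓▓▓▓█████┃s
      ┃      ░░░░░▒▒▒▒▒▒▓▓▓▓▓█████┃/
      ┃      ░░░░░▒▒▒▒▒▒▓▓▓▓▓█████┃e
      ┃      ░░░░░▒▒▒▒▒▒▓▓▓▓▓█████┃━
      ┃      ░░░░░▒▒▒▒▒▒▓▓▓▓▓█████┃ 
      ┃      ░░░░░▒▒▒▒▒▒▓▓▓▓▓█████┃ 
      ┃      ░░░░░▒▒▒▒▒▒▓▓▓▓▓█████┃ 
      ┃      ░░░░░▒▒▒▒▒▒▓▓▓▓▓█████┃ 
      ┃      ░░░░░▒▒▒▒▒▒▓▓▓▓▓█████┃ 
      ┃      ░░░░░▒▒▒▒▒▒▓▓▓▓▓█████┃ 
      ┃      ░░░░░▒▒▒▒▒▒▓▓▓▓▓█████┃ 
      ┗━━━━━━━━━━━━━━━━━━━━━━━━━━━┛ 
                                    
                                    
                                    
                                    
                                    


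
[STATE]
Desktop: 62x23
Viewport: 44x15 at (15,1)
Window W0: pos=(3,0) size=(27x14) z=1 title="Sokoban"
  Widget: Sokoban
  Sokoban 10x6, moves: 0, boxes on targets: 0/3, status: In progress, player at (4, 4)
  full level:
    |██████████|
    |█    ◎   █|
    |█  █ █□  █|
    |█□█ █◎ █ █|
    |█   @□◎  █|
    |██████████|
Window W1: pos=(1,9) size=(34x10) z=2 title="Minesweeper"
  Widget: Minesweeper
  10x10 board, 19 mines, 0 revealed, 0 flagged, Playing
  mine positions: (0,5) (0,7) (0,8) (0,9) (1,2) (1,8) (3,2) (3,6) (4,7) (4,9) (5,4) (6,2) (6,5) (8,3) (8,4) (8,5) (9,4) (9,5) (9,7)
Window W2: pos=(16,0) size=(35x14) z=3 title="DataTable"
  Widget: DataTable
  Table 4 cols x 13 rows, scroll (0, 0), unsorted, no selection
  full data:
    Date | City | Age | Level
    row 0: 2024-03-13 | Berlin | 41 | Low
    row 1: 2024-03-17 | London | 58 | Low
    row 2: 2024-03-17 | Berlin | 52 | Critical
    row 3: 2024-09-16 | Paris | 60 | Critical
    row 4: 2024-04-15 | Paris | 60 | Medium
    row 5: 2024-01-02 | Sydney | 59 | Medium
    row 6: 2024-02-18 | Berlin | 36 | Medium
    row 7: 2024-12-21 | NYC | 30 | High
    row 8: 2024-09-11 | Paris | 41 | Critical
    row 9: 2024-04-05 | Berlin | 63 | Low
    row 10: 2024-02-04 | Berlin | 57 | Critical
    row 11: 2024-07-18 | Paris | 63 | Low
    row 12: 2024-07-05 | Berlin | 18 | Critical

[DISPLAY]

 ┃ DataTable                       ┃        
─┠─────────────────────────────────┨        
 ┃Date      │City  │Age│Level      ┃        
 ┃──────────┼──────┼───┼────────   ┃        
 ┃2024-03-13│Berlin│41 │Low        ┃        
 ┃2024-03-17│London│58 │Low        ┃        
 ┃2024-03-17│Berlin│52 │Critical   ┃        
 ┃2024-09-16│Paris │60 │Critical   ┃        
━┃2024-04-15│Paris │60 │Medium     ┃        
 ┃2024-01-02│Sydney│59 │Medium     ┃        
─┃2024-02-18│Berlin│36 │Medium     ┃        
 ┃2024-12-21│NYC   │30 │High       ┃        
 ┗━━━━━━━━━━━━━━━━━━━━━━━━━━━━━━━━━┛        
                   ┃                        
                   ┃                        


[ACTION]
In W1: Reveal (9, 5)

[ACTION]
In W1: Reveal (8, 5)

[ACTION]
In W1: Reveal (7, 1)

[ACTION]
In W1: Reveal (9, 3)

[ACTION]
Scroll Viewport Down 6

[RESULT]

 ┃2024-03-17│Berlin│52 │Critical   ┃        
 ┃2024-09-16│Paris │60 │Critical   ┃        
━┃2024-04-15│Paris │60 │Medium     ┃        
 ┃2024-01-02│Sydney│59 │Medium     ┃        
─┃2024-02-18│Berlin│36 │Medium     ┃        
 ┃2024-12-21│NYC   │30 │High       ┃        
 ┗━━━━━━━━━━━━━━━━━━━━━━━━━━━━━━━━━┛        
                   ┃                        
                   ┃                        
                   ┃                        
                   ┃                        
━━━━━━━━━━━━━━━━━━━┛                        
                                            
                                            
                                            


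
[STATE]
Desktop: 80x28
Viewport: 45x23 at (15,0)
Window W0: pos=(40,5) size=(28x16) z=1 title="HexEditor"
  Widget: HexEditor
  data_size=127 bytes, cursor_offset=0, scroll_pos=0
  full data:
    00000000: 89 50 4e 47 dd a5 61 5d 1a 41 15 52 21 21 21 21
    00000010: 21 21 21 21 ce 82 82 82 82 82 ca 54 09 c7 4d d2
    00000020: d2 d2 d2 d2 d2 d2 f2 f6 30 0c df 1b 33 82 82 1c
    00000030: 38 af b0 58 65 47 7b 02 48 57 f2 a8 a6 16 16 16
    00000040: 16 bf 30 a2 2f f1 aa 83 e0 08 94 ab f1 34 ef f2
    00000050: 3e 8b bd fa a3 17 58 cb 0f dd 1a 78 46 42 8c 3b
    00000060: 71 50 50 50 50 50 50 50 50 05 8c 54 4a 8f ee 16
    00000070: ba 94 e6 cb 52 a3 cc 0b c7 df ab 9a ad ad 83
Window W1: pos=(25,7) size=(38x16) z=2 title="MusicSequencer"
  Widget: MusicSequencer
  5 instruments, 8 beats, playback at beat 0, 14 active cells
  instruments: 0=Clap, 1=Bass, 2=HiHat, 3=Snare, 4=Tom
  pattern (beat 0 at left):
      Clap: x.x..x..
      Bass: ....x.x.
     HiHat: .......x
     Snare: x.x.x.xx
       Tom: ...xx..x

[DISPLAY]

                                             
                                             
                                             
                                             
                                             
                         ┏━━━━━━━━━━━━━━━━━━━
                         ┃ HexEditor         
          ┏━━━━━━━━━━━━━━━━━━━━━━━━━━━━━━━━━━
          ┃ MusicSequencer                   
          ┠──────────────────────────────────
          ┃      ▼1234567                    
          ┃  Clap█·█··█··                    
          ┃  Bass····█·█·                    
          ┃ HiHat·······█                    
          ┃ Snare█·█·█·██                    
          ┃   Tom···██··█                    
          ┃                                  
          ┃                                  
          ┃                                  
          ┃                                  
          ┃                                  
          ┃                                  
          ┗━━━━━━━━━━━━━━━━━━━━━━━━━━━━━━━━━━


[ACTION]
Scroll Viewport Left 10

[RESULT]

                                             
                                             
                                             
                                             
                                             
                                   ┏━━━━━━━━━
                                   ┃ HexEdito
                    ┏━━━━━━━━━━━━━━━━━━━━━━━━
                    ┃ MusicSequencer         
                    ┠────────────────────────
                    ┃      ▼1234567          
                    ┃  Clap█·█··█··          
                    ┃  Bass····█·█·          
                    ┃ HiHat·······█          
                    ┃ Snare█·█·█·██          
                    ┃   Tom···██··█          
                    ┃                        
                    ┃                        
                    ┃                        
                    ┃                        
                    ┃                        
                    ┃                        
                    ┗━━━━━━━━━━━━━━━━━━━━━━━━


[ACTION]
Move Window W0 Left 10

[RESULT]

                                             
                                             
                                             
                                             
                                             
                         ┏━━━━━━━━━━━━━━━━━━━
                         ┃ HexEditor         
                    ┏━━━━━━━━━━━━━━━━━━━━━━━━
                    ┃ MusicSequencer         
                    ┠────────────────────────
                    ┃      ▼1234567          
                    ┃  Clap█·█··█··          
                    ┃  Bass····█·█·          
                    ┃ HiHat·······█          
                    ┃ Snare█·█·█·██          
                    ┃   Tom···██··█          
                    ┃                        
                    ┃                        
                    ┃                        
                    ┃                        
                    ┃                        
                    ┃                        
                    ┗━━━━━━━━━━━━━━━━━━━━━━━━


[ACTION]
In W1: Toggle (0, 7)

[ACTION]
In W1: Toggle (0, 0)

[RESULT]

                                             
                                             
                                             
                                             
                                             
                         ┏━━━━━━━━━━━━━━━━━━━
                         ┃ HexEditor         
                    ┏━━━━━━━━━━━━━━━━━━━━━━━━
                    ┃ MusicSequencer         
                    ┠────────────────────────
                    ┃      ▼1234567          
                    ┃  Clap··█··█·█          
                    ┃  Bass····█·█·          
                    ┃ HiHat·······█          
                    ┃ Snare█·█·█·██          
                    ┃   Tom···██··█          
                    ┃                        
                    ┃                        
                    ┃                        
                    ┃                        
                    ┃                        
                    ┃                        
                    ┗━━━━━━━━━━━━━━━━━━━━━━━━
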